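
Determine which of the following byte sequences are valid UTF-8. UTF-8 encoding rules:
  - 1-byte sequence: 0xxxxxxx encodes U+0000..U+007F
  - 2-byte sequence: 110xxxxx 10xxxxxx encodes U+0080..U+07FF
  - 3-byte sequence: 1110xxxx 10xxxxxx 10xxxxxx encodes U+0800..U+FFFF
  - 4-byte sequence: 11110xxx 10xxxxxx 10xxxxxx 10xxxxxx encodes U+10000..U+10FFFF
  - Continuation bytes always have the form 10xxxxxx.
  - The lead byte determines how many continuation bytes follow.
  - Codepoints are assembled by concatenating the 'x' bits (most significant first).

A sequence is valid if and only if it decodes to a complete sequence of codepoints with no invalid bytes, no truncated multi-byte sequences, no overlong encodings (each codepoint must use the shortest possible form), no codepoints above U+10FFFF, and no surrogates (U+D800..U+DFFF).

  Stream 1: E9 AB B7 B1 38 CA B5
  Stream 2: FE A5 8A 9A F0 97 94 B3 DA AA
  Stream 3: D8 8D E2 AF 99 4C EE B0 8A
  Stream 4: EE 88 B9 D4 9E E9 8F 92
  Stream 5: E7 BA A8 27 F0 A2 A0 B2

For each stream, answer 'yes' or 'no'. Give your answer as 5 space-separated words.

Stream 1: error at byte offset 3. INVALID
Stream 2: error at byte offset 0. INVALID
Stream 3: decodes cleanly. VALID
Stream 4: decodes cleanly. VALID
Stream 5: decodes cleanly. VALID

Answer: no no yes yes yes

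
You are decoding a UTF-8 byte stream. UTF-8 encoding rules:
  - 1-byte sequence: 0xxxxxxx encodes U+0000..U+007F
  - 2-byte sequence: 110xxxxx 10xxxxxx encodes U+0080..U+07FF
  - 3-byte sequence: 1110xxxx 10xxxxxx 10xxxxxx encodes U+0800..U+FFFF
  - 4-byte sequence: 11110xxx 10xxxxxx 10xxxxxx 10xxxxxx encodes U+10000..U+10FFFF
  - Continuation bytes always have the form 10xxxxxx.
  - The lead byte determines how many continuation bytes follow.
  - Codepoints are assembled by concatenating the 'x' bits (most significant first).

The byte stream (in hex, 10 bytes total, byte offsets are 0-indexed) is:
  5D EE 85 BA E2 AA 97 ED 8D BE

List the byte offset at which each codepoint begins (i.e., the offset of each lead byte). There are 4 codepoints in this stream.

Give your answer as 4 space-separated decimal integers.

Answer: 0 1 4 7

Derivation:
Byte[0]=5D: 1-byte ASCII. cp=U+005D
Byte[1]=EE: 3-byte lead, need 2 cont bytes. acc=0xE
Byte[2]=85: continuation. acc=(acc<<6)|0x05=0x385
Byte[3]=BA: continuation. acc=(acc<<6)|0x3A=0xE17A
Completed: cp=U+E17A (starts at byte 1)
Byte[4]=E2: 3-byte lead, need 2 cont bytes. acc=0x2
Byte[5]=AA: continuation. acc=(acc<<6)|0x2A=0xAA
Byte[6]=97: continuation. acc=(acc<<6)|0x17=0x2A97
Completed: cp=U+2A97 (starts at byte 4)
Byte[7]=ED: 3-byte lead, need 2 cont bytes. acc=0xD
Byte[8]=8D: continuation. acc=(acc<<6)|0x0D=0x34D
Byte[9]=BE: continuation. acc=(acc<<6)|0x3E=0xD37E
Completed: cp=U+D37E (starts at byte 7)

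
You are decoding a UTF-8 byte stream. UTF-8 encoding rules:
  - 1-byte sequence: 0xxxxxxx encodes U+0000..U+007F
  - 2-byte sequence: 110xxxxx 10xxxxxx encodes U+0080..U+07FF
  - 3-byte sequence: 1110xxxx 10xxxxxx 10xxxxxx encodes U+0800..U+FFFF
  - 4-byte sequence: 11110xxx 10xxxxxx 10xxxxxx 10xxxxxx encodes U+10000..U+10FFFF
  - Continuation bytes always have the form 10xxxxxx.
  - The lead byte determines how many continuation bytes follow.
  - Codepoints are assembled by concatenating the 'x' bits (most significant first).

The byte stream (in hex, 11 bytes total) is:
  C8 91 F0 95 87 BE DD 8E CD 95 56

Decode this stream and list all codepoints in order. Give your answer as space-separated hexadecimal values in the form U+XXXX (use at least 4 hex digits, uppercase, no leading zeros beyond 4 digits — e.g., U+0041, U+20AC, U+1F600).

Answer: U+0211 U+151FE U+074E U+0355 U+0056

Derivation:
Byte[0]=C8: 2-byte lead, need 1 cont bytes. acc=0x8
Byte[1]=91: continuation. acc=(acc<<6)|0x11=0x211
Completed: cp=U+0211 (starts at byte 0)
Byte[2]=F0: 4-byte lead, need 3 cont bytes. acc=0x0
Byte[3]=95: continuation. acc=(acc<<6)|0x15=0x15
Byte[4]=87: continuation. acc=(acc<<6)|0x07=0x547
Byte[5]=BE: continuation. acc=(acc<<6)|0x3E=0x151FE
Completed: cp=U+151FE (starts at byte 2)
Byte[6]=DD: 2-byte lead, need 1 cont bytes. acc=0x1D
Byte[7]=8E: continuation. acc=(acc<<6)|0x0E=0x74E
Completed: cp=U+074E (starts at byte 6)
Byte[8]=CD: 2-byte lead, need 1 cont bytes. acc=0xD
Byte[9]=95: continuation. acc=(acc<<6)|0x15=0x355
Completed: cp=U+0355 (starts at byte 8)
Byte[10]=56: 1-byte ASCII. cp=U+0056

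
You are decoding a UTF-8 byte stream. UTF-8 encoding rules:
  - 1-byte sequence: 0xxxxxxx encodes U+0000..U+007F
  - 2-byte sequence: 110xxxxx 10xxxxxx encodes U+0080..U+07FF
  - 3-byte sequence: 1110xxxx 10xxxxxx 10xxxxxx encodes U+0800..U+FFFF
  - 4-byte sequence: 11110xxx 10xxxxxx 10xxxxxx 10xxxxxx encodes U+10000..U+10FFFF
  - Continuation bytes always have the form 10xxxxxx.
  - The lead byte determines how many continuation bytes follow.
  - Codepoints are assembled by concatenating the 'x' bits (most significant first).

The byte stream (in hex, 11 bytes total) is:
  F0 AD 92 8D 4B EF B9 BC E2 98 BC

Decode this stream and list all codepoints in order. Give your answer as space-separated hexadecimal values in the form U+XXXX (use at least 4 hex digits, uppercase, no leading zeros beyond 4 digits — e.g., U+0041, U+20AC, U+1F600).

Byte[0]=F0: 4-byte lead, need 3 cont bytes. acc=0x0
Byte[1]=AD: continuation. acc=(acc<<6)|0x2D=0x2D
Byte[2]=92: continuation. acc=(acc<<6)|0x12=0xB52
Byte[3]=8D: continuation. acc=(acc<<6)|0x0D=0x2D48D
Completed: cp=U+2D48D (starts at byte 0)
Byte[4]=4B: 1-byte ASCII. cp=U+004B
Byte[5]=EF: 3-byte lead, need 2 cont bytes. acc=0xF
Byte[6]=B9: continuation. acc=(acc<<6)|0x39=0x3F9
Byte[7]=BC: continuation. acc=(acc<<6)|0x3C=0xFE7C
Completed: cp=U+FE7C (starts at byte 5)
Byte[8]=E2: 3-byte lead, need 2 cont bytes. acc=0x2
Byte[9]=98: continuation. acc=(acc<<6)|0x18=0x98
Byte[10]=BC: continuation. acc=(acc<<6)|0x3C=0x263C
Completed: cp=U+263C (starts at byte 8)

Answer: U+2D48D U+004B U+FE7C U+263C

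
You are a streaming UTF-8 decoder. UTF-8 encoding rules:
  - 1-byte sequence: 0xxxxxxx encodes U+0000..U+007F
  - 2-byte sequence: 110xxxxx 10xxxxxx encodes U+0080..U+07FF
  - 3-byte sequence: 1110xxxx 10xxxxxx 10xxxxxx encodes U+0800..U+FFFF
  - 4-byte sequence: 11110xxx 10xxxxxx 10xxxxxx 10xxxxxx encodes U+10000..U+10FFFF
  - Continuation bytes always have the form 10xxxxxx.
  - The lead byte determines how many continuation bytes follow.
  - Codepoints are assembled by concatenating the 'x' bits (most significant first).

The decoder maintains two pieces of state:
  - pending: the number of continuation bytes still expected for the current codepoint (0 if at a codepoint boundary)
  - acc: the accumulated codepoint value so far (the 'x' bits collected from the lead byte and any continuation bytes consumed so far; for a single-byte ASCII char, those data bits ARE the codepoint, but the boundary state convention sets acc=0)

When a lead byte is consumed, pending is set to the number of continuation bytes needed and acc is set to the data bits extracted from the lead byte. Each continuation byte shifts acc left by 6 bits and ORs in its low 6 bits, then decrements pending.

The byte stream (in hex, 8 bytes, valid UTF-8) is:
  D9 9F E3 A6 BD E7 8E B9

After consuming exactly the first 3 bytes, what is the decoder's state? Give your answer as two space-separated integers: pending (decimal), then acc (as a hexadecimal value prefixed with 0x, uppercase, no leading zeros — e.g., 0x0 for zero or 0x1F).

Byte[0]=D9: 2-byte lead. pending=1, acc=0x19
Byte[1]=9F: continuation. acc=(acc<<6)|0x1F=0x65F, pending=0
Byte[2]=E3: 3-byte lead. pending=2, acc=0x3

Answer: 2 0x3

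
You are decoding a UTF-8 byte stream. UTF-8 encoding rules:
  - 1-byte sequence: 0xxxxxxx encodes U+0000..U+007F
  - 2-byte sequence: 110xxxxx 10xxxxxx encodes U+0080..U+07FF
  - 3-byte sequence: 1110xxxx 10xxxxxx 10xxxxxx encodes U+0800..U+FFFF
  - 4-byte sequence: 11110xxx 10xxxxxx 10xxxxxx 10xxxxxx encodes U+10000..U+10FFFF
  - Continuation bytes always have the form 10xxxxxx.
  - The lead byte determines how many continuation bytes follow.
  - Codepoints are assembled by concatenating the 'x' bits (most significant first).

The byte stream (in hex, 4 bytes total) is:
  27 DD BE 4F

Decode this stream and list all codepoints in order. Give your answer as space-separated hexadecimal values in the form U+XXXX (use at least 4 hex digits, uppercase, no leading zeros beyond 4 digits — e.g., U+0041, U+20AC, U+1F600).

Answer: U+0027 U+077E U+004F

Derivation:
Byte[0]=27: 1-byte ASCII. cp=U+0027
Byte[1]=DD: 2-byte lead, need 1 cont bytes. acc=0x1D
Byte[2]=BE: continuation. acc=(acc<<6)|0x3E=0x77E
Completed: cp=U+077E (starts at byte 1)
Byte[3]=4F: 1-byte ASCII. cp=U+004F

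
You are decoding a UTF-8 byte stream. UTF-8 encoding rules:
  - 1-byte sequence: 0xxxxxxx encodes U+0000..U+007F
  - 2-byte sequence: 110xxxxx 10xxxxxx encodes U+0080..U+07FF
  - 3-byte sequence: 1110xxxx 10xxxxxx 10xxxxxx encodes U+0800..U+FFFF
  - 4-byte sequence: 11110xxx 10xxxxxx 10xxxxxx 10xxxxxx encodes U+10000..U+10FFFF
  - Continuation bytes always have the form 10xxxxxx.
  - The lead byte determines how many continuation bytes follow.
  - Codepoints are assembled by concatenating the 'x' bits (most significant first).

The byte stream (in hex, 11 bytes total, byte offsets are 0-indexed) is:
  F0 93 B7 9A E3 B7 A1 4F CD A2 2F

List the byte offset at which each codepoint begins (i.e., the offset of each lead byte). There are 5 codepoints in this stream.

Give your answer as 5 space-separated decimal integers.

Byte[0]=F0: 4-byte lead, need 3 cont bytes. acc=0x0
Byte[1]=93: continuation. acc=(acc<<6)|0x13=0x13
Byte[2]=B7: continuation. acc=(acc<<6)|0x37=0x4F7
Byte[3]=9A: continuation. acc=(acc<<6)|0x1A=0x13DDA
Completed: cp=U+13DDA (starts at byte 0)
Byte[4]=E3: 3-byte lead, need 2 cont bytes. acc=0x3
Byte[5]=B7: continuation. acc=(acc<<6)|0x37=0xF7
Byte[6]=A1: continuation. acc=(acc<<6)|0x21=0x3DE1
Completed: cp=U+3DE1 (starts at byte 4)
Byte[7]=4F: 1-byte ASCII. cp=U+004F
Byte[8]=CD: 2-byte lead, need 1 cont bytes. acc=0xD
Byte[9]=A2: continuation. acc=(acc<<6)|0x22=0x362
Completed: cp=U+0362 (starts at byte 8)
Byte[10]=2F: 1-byte ASCII. cp=U+002F

Answer: 0 4 7 8 10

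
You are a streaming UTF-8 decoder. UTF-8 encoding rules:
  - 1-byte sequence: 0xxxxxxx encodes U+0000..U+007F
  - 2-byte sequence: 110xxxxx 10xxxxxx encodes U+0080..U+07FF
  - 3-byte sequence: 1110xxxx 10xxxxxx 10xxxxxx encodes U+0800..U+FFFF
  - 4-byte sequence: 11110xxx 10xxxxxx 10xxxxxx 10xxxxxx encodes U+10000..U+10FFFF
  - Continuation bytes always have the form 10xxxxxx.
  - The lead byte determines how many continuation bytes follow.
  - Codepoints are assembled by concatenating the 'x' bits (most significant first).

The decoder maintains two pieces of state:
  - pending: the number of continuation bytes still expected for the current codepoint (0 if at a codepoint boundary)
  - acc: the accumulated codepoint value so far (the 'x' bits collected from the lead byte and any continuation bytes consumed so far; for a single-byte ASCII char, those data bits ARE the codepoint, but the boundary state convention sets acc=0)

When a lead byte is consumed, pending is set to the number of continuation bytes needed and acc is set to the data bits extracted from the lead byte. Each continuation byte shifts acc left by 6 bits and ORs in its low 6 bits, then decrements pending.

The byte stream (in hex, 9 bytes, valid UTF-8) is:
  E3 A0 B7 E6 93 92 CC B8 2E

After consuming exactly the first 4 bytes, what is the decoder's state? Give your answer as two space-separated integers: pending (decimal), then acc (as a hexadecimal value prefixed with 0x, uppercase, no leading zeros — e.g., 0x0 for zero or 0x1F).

Answer: 2 0x6

Derivation:
Byte[0]=E3: 3-byte lead. pending=2, acc=0x3
Byte[1]=A0: continuation. acc=(acc<<6)|0x20=0xE0, pending=1
Byte[2]=B7: continuation. acc=(acc<<6)|0x37=0x3837, pending=0
Byte[3]=E6: 3-byte lead. pending=2, acc=0x6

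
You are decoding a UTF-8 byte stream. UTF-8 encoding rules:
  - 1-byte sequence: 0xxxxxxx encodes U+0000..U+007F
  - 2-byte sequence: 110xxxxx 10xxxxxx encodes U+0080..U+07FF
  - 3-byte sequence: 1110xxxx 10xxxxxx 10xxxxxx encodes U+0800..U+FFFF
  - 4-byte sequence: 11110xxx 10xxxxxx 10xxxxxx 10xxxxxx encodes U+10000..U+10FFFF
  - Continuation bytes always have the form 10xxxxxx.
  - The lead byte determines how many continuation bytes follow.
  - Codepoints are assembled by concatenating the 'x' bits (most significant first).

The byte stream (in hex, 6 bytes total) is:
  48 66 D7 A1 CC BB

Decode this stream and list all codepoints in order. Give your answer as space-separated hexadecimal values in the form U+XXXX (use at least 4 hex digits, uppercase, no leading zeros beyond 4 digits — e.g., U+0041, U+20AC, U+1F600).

Answer: U+0048 U+0066 U+05E1 U+033B

Derivation:
Byte[0]=48: 1-byte ASCII. cp=U+0048
Byte[1]=66: 1-byte ASCII. cp=U+0066
Byte[2]=D7: 2-byte lead, need 1 cont bytes. acc=0x17
Byte[3]=A1: continuation. acc=(acc<<6)|0x21=0x5E1
Completed: cp=U+05E1 (starts at byte 2)
Byte[4]=CC: 2-byte lead, need 1 cont bytes. acc=0xC
Byte[5]=BB: continuation. acc=(acc<<6)|0x3B=0x33B
Completed: cp=U+033B (starts at byte 4)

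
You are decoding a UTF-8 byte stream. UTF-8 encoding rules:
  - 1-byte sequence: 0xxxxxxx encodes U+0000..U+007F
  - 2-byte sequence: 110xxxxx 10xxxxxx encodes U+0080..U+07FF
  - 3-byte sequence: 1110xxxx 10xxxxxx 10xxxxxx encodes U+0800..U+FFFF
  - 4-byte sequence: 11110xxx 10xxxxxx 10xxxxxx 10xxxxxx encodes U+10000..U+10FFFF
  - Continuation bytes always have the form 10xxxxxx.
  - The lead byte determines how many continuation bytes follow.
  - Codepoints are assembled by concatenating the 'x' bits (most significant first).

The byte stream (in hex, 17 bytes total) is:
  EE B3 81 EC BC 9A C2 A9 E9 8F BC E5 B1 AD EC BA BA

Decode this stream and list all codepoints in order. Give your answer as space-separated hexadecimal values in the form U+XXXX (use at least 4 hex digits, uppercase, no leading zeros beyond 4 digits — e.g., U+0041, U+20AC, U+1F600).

Answer: U+ECC1 U+CF1A U+00A9 U+93FC U+5C6D U+CEBA

Derivation:
Byte[0]=EE: 3-byte lead, need 2 cont bytes. acc=0xE
Byte[1]=B3: continuation. acc=(acc<<6)|0x33=0x3B3
Byte[2]=81: continuation. acc=(acc<<6)|0x01=0xECC1
Completed: cp=U+ECC1 (starts at byte 0)
Byte[3]=EC: 3-byte lead, need 2 cont bytes. acc=0xC
Byte[4]=BC: continuation. acc=(acc<<6)|0x3C=0x33C
Byte[5]=9A: continuation. acc=(acc<<6)|0x1A=0xCF1A
Completed: cp=U+CF1A (starts at byte 3)
Byte[6]=C2: 2-byte lead, need 1 cont bytes. acc=0x2
Byte[7]=A9: continuation. acc=(acc<<6)|0x29=0xA9
Completed: cp=U+00A9 (starts at byte 6)
Byte[8]=E9: 3-byte lead, need 2 cont bytes. acc=0x9
Byte[9]=8F: continuation. acc=(acc<<6)|0x0F=0x24F
Byte[10]=BC: continuation. acc=(acc<<6)|0x3C=0x93FC
Completed: cp=U+93FC (starts at byte 8)
Byte[11]=E5: 3-byte lead, need 2 cont bytes. acc=0x5
Byte[12]=B1: continuation. acc=(acc<<6)|0x31=0x171
Byte[13]=AD: continuation. acc=(acc<<6)|0x2D=0x5C6D
Completed: cp=U+5C6D (starts at byte 11)
Byte[14]=EC: 3-byte lead, need 2 cont bytes. acc=0xC
Byte[15]=BA: continuation. acc=(acc<<6)|0x3A=0x33A
Byte[16]=BA: continuation. acc=(acc<<6)|0x3A=0xCEBA
Completed: cp=U+CEBA (starts at byte 14)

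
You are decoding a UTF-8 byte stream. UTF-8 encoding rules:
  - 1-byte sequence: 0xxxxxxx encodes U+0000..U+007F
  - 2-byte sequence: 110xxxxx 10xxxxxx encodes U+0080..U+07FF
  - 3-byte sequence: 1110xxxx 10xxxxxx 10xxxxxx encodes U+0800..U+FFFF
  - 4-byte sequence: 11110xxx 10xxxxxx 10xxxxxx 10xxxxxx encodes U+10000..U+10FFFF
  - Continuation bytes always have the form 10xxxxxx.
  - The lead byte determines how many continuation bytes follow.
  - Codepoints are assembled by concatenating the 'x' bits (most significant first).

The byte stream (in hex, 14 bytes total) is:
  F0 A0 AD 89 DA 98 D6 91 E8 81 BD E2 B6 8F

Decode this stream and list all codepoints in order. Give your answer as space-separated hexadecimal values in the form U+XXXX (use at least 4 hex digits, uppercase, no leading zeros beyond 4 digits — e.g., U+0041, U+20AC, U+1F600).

Answer: U+20B49 U+0698 U+0591 U+807D U+2D8F

Derivation:
Byte[0]=F0: 4-byte lead, need 3 cont bytes. acc=0x0
Byte[1]=A0: continuation. acc=(acc<<6)|0x20=0x20
Byte[2]=AD: continuation. acc=(acc<<6)|0x2D=0x82D
Byte[3]=89: continuation. acc=(acc<<6)|0x09=0x20B49
Completed: cp=U+20B49 (starts at byte 0)
Byte[4]=DA: 2-byte lead, need 1 cont bytes. acc=0x1A
Byte[5]=98: continuation. acc=(acc<<6)|0x18=0x698
Completed: cp=U+0698 (starts at byte 4)
Byte[6]=D6: 2-byte lead, need 1 cont bytes. acc=0x16
Byte[7]=91: continuation. acc=(acc<<6)|0x11=0x591
Completed: cp=U+0591 (starts at byte 6)
Byte[8]=E8: 3-byte lead, need 2 cont bytes. acc=0x8
Byte[9]=81: continuation. acc=(acc<<6)|0x01=0x201
Byte[10]=BD: continuation. acc=(acc<<6)|0x3D=0x807D
Completed: cp=U+807D (starts at byte 8)
Byte[11]=E2: 3-byte lead, need 2 cont bytes. acc=0x2
Byte[12]=B6: continuation. acc=(acc<<6)|0x36=0xB6
Byte[13]=8F: continuation. acc=(acc<<6)|0x0F=0x2D8F
Completed: cp=U+2D8F (starts at byte 11)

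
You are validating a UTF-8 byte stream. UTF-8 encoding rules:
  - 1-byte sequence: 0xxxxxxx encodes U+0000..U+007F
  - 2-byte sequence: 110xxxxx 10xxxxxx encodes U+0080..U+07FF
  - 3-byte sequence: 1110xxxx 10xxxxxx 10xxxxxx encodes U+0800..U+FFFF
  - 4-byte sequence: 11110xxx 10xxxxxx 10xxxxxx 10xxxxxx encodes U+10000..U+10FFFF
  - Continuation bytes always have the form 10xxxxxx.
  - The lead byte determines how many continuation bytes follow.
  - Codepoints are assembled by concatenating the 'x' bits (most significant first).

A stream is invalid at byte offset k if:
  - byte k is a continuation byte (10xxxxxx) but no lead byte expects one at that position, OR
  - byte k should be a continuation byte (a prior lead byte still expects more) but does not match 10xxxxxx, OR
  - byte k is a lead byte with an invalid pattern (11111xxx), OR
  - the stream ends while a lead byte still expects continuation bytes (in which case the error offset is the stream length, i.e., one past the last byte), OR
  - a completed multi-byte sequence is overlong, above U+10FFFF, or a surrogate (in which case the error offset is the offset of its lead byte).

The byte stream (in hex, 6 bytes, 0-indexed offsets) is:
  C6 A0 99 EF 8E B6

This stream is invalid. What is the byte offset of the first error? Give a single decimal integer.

Answer: 2

Derivation:
Byte[0]=C6: 2-byte lead, need 1 cont bytes. acc=0x6
Byte[1]=A0: continuation. acc=(acc<<6)|0x20=0x1A0
Completed: cp=U+01A0 (starts at byte 0)
Byte[2]=99: INVALID lead byte (not 0xxx/110x/1110/11110)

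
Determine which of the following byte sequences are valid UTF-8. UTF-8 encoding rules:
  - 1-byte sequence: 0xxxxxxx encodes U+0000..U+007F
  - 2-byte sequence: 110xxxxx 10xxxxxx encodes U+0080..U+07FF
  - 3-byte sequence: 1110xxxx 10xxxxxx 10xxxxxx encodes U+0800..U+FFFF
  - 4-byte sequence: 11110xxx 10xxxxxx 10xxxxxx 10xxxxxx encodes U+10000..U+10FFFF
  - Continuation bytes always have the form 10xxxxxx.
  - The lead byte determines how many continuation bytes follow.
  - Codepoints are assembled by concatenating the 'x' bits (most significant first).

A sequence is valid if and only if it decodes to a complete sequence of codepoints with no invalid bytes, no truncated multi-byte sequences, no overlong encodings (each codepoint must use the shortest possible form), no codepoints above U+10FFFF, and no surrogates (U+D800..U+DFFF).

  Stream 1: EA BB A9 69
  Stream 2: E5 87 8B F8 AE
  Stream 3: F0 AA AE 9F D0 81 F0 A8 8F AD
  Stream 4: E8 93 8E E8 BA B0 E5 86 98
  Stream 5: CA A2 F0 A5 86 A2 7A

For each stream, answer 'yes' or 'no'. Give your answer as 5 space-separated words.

Stream 1: decodes cleanly. VALID
Stream 2: error at byte offset 3. INVALID
Stream 3: decodes cleanly. VALID
Stream 4: decodes cleanly. VALID
Stream 5: decodes cleanly. VALID

Answer: yes no yes yes yes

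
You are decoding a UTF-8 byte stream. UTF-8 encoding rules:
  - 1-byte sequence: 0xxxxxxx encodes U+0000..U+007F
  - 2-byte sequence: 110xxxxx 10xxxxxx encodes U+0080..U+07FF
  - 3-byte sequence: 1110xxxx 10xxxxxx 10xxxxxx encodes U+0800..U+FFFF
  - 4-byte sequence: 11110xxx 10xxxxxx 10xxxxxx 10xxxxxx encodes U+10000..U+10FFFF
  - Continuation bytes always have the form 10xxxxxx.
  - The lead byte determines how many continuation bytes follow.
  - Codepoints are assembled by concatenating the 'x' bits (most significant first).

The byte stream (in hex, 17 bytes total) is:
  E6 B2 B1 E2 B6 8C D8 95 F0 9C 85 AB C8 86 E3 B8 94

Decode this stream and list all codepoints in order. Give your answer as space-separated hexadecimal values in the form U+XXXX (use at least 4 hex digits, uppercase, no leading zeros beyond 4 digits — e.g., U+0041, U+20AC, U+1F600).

Answer: U+6CB1 U+2D8C U+0615 U+1C16B U+0206 U+3E14

Derivation:
Byte[0]=E6: 3-byte lead, need 2 cont bytes. acc=0x6
Byte[1]=B2: continuation. acc=(acc<<6)|0x32=0x1B2
Byte[2]=B1: continuation. acc=(acc<<6)|0x31=0x6CB1
Completed: cp=U+6CB1 (starts at byte 0)
Byte[3]=E2: 3-byte lead, need 2 cont bytes. acc=0x2
Byte[4]=B6: continuation. acc=(acc<<6)|0x36=0xB6
Byte[5]=8C: continuation. acc=(acc<<6)|0x0C=0x2D8C
Completed: cp=U+2D8C (starts at byte 3)
Byte[6]=D8: 2-byte lead, need 1 cont bytes. acc=0x18
Byte[7]=95: continuation. acc=(acc<<6)|0x15=0x615
Completed: cp=U+0615 (starts at byte 6)
Byte[8]=F0: 4-byte lead, need 3 cont bytes. acc=0x0
Byte[9]=9C: continuation. acc=(acc<<6)|0x1C=0x1C
Byte[10]=85: continuation. acc=(acc<<6)|0x05=0x705
Byte[11]=AB: continuation. acc=(acc<<6)|0x2B=0x1C16B
Completed: cp=U+1C16B (starts at byte 8)
Byte[12]=C8: 2-byte lead, need 1 cont bytes. acc=0x8
Byte[13]=86: continuation. acc=(acc<<6)|0x06=0x206
Completed: cp=U+0206 (starts at byte 12)
Byte[14]=E3: 3-byte lead, need 2 cont bytes. acc=0x3
Byte[15]=B8: continuation. acc=(acc<<6)|0x38=0xF8
Byte[16]=94: continuation. acc=(acc<<6)|0x14=0x3E14
Completed: cp=U+3E14 (starts at byte 14)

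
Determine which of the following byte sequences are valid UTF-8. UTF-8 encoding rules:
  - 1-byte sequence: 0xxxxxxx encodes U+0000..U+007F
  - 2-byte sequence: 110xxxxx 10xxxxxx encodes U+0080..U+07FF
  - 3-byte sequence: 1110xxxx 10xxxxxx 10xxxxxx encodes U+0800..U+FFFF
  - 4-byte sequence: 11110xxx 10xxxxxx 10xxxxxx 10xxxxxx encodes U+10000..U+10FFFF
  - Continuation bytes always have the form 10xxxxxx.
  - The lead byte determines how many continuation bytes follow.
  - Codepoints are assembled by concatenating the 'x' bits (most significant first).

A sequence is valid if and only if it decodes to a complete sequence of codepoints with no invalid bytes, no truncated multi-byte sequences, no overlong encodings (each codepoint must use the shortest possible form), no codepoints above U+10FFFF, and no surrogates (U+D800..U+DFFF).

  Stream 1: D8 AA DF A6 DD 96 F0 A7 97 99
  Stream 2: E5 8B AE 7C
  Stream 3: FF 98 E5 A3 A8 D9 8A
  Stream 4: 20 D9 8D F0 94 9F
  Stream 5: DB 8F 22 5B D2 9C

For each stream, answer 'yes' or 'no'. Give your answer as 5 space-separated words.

Stream 1: decodes cleanly. VALID
Stream 2: decodes cleanly. VALID
Stream 3: error at byte offset 0. INVALID
Stream 4: error at byte offset 6. INVALID
Stream 5: decodes cleanly. VALID

Answer: yes yes no no yes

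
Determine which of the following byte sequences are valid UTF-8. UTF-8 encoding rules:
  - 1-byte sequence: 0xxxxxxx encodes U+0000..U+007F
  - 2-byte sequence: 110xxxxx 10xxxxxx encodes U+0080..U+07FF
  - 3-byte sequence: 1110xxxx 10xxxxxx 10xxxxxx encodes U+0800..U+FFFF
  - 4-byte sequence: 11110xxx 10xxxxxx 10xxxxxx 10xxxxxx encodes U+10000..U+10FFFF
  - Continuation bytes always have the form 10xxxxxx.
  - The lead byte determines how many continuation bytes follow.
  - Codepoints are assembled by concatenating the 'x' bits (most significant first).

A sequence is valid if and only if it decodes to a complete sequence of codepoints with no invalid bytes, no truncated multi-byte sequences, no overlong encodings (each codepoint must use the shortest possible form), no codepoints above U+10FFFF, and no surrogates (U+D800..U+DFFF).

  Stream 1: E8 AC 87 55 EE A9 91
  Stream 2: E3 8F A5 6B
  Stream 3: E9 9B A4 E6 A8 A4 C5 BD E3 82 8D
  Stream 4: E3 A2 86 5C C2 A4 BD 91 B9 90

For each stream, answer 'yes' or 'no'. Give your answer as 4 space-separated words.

Stream 1: decodes cleanly. VALID
Stream 2: decodes cleanly. VALID
Stream 3: decodes cleanly. VALID
Stream 4: error at byte offset 6. INVALID

Answer: yes yes yes no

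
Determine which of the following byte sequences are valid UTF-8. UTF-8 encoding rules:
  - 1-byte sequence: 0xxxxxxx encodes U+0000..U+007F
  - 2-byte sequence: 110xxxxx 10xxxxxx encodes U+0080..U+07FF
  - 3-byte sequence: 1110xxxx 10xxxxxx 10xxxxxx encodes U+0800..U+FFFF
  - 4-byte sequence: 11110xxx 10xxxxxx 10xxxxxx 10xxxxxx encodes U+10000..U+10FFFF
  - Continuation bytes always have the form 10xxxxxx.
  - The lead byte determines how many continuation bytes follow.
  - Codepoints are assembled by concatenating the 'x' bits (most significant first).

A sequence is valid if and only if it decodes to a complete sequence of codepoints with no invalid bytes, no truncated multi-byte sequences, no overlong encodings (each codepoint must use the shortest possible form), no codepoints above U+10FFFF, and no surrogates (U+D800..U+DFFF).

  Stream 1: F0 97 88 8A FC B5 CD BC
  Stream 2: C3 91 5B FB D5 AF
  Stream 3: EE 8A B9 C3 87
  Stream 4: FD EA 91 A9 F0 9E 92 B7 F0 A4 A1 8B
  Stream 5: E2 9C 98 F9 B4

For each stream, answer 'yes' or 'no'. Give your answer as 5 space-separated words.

Answer: no no yes no no

Derivation:
Stream 1: error at byte offset 4. INVALID
Stream 2: error at byte offset 3. INVALID
Stream 3: decodes cleanly. VALID
Stream 4: error at byte offset 0. INVALID
Stream 5: error at byte offset 3. INVALID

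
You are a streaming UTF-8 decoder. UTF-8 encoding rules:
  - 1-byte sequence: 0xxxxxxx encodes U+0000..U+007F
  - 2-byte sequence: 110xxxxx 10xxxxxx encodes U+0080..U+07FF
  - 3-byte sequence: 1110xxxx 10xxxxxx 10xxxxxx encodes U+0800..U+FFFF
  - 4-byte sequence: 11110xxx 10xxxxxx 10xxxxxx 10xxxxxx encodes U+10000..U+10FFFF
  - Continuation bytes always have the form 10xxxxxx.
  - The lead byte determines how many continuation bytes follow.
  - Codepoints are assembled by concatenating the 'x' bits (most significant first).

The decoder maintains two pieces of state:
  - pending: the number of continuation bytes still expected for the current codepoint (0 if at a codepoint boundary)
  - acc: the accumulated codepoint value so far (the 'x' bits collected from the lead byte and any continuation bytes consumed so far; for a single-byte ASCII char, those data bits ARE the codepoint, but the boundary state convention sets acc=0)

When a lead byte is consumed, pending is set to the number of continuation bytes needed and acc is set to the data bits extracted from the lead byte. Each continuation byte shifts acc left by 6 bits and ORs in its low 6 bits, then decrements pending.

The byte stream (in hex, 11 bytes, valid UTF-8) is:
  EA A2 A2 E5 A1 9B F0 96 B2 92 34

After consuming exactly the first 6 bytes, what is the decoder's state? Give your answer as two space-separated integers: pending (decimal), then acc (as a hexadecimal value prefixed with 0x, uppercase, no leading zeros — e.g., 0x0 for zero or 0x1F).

Byte[0]=EA: 3-byte lead. pending=2, acc=0xA
Byte[1]=A2: continuation. acc=(acc<<6)|0x22=0x2A2, pending=1
Byte[2]=A2: continuation. acc=(acc<<6)|0x22=0xA8A2, pending=0
Byte[3]=E5: 3-byte lead. pending=2, acc=0x5
Byte[4]=A1: continuation. acc=(acc<<6)|0x21=0x161, pending=1
Byte[5]=9B: continuation. acc=(acc<<6)|0x1B=0x585B, pending=0

Answer: 0 0x585B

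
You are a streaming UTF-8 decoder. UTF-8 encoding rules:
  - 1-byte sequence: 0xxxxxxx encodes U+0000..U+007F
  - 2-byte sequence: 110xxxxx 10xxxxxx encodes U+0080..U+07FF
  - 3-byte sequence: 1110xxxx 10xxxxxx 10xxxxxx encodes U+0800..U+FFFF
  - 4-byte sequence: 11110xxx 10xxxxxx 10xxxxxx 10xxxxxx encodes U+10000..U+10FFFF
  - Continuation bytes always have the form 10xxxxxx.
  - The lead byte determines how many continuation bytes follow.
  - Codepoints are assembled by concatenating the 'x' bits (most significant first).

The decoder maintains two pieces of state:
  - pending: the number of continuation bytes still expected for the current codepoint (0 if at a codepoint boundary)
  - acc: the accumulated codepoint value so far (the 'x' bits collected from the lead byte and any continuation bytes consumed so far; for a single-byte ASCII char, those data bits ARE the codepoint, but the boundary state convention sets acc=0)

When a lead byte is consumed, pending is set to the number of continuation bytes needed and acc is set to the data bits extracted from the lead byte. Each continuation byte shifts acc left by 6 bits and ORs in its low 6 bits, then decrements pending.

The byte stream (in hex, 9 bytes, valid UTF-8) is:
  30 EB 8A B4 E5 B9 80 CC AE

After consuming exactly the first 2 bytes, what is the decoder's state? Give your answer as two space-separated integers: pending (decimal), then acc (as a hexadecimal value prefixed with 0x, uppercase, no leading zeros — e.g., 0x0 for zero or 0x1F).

Byte[0]=30: 1-byte. pending=0, acc=0x0
Byte[1]=EB: 3-byte lead. pending=2, acc=0xB

Answer: 2 0xB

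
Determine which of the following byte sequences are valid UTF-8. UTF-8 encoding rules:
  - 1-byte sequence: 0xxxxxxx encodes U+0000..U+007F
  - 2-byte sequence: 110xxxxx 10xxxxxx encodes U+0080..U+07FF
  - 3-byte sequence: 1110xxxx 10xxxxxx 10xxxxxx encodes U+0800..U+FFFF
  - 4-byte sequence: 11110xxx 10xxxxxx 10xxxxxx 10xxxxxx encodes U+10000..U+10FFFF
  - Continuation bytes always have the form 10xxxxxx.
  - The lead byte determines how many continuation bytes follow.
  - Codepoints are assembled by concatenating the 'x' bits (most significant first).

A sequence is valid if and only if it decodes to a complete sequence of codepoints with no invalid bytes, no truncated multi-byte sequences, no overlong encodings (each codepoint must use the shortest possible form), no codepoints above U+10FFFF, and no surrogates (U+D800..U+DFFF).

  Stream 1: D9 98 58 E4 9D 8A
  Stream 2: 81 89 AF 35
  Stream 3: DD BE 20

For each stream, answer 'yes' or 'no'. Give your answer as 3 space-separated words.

Stream 1: decodes cleanly. VALID
Stream 2: error at byte offset 0. INVALID
Stream 3: decodes cleanly. VALID

Answer: yes no yes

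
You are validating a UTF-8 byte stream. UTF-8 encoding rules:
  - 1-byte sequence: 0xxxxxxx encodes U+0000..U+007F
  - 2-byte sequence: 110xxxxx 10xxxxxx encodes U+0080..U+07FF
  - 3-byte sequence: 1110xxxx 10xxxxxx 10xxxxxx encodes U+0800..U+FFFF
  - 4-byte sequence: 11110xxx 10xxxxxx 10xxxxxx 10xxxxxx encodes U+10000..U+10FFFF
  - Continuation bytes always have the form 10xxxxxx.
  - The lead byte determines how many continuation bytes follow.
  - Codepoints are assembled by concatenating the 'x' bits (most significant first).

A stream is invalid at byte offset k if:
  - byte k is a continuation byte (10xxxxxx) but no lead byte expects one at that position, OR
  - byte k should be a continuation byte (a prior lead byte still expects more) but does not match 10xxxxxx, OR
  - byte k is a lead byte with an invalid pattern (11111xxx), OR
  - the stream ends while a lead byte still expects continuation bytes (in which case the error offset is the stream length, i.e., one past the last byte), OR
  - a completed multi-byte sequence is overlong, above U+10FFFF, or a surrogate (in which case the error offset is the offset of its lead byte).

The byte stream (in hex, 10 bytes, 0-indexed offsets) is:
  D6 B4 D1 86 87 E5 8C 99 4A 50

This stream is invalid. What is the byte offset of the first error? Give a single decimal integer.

Byte[0]=D6: 2-byte lead, need 1 cont bytes. acc=0x16
Byte[1]=B4: continuation. acc=(acc<<6)|0x34=0x5B4
Completed: cp=U+05B4 (starts at byte 0)
Byte[2]=D1: 2-byte lead, need 1 cont bytes. acc=0x11
Byte[3]=86: continuation. acc=(acc<<6)|0x06=0x446
Completed: cp=U+0446 (starts at byte 2)
Byte[4]=87: INVALID lead byte (not 0xxx/110x/1110/11110)

Answer: 4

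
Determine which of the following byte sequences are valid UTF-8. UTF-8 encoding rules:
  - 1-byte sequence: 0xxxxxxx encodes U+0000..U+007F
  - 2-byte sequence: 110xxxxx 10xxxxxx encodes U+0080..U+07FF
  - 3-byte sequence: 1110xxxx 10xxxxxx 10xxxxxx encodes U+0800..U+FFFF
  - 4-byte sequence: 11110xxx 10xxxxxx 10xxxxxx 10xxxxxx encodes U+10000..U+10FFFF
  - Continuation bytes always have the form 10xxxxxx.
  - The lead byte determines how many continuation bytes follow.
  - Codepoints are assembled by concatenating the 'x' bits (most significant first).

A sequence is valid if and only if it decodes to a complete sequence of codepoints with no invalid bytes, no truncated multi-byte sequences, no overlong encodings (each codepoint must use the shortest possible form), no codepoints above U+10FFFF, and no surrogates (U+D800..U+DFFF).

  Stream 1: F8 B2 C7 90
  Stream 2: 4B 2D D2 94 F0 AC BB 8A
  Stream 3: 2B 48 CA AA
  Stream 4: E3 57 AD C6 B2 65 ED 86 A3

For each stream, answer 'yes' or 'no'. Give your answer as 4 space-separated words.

Answer: no yes yes no

Derivation:
Stream 1: error at byte offset 0. INVALID
Stream 2: decodes cleanly. VALID
Stream 3: decodes cleanly. VALID
Stream 4: error at byte offset 1. INVALID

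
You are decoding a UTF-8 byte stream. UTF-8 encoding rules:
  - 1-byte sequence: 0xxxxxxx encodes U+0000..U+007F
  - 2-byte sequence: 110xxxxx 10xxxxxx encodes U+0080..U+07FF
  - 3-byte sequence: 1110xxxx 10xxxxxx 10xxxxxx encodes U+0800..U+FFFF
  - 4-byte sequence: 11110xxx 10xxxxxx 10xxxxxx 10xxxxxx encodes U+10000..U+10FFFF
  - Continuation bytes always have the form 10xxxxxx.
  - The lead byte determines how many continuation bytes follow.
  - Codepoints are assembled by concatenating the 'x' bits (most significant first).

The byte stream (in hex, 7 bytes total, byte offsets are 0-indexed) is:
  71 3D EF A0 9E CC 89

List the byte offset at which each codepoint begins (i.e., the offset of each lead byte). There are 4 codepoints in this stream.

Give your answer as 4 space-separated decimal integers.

Byte[0]=71: 1-byte ASCII. cp=U+0071
Byte[1]=3D: 1-byte ASCII. cp=U+003D
Byte[2]=EF: 3-byte lead, need 2 cont bytes. acc=0xF
Byte[3]=A0: continuation. acc=(acc<<6)|0x20=0x3E0
Byte[4]=9E: continuation. acc=(acc<<6)|0x1E=0xF81E
Completed: cp=U+F81E (starts at byte 2)
Byte[5]=CC: 2-byte lead, need 1 cont bytes. acc=0xC
Byte[6]=89: continuation. acc=(acc<<6)|0x09=0x309
Completed: cp=U+0309 (starts at byte 5)

Answer: 0 1 2 5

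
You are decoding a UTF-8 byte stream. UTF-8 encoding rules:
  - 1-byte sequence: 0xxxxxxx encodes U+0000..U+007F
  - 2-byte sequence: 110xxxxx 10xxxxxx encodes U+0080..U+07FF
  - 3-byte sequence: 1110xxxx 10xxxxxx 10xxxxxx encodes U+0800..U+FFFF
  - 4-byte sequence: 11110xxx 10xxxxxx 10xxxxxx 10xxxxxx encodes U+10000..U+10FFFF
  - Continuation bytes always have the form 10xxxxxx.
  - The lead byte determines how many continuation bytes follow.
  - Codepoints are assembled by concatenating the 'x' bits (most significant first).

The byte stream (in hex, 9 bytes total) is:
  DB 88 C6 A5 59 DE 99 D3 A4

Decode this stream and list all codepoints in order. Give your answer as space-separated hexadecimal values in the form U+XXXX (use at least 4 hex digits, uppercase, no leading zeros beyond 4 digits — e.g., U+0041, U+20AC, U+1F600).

Byte[0]=DB: 2-byte lead, need 1 cont bytes. acc=0x1B
Byte[1]=88: continuation. acc=(acc<<6)|0x08=0x6C8
Completed: cp=U+06C8 (starts at byte 0)
Byte[2]=C6: 2-byte lead, need 1 cont bytes. acc=0x6
Byte[3]=A5: continuation. acc=(acc<<6)|0x25=0x1A5
Completed: cp=U+01A5 (starts at byte 2)
Byte[4]=59: 1-byte ASCII. cp=U+0059
Byte[5]=DE: 2-byte lead, need 1 cont bytes. acc=0x1E
Byte[6]=99: continuation. acc=(acc<<6)|0x19=0x799
Completed: cp=U+0799 (starts at byte 5)
Byte[7]=D3: 2-byte lead, need 1 cont bytes. acc=0x13
Byte[8]=A4: continuation. acc=(acc<<6)|0x24=0x4E4
Completed: cp=U+04E4 (starts at byte 7)

Answer: U+06C8 U+01A5 U+0059 U+0799 U+04E4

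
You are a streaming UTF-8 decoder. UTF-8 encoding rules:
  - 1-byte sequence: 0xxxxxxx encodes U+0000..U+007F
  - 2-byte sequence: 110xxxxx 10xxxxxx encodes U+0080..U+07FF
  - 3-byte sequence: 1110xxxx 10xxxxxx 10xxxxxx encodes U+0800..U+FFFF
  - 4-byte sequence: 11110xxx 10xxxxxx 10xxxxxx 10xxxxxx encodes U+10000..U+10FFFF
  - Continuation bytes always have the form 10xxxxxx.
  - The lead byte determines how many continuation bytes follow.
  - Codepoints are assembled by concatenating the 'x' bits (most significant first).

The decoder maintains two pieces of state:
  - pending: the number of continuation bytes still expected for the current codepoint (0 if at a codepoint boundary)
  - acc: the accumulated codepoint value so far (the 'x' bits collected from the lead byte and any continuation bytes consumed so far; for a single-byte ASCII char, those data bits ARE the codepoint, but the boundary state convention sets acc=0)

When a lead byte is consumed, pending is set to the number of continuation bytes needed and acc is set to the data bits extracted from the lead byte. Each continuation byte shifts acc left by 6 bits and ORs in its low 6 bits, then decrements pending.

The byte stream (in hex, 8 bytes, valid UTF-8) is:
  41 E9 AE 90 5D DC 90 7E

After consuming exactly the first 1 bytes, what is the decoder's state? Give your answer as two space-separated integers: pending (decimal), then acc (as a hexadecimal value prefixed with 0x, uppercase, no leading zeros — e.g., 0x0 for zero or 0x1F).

Answer: 0 0x0

Derivation:
Byte[0]=41: 1-byte. pending=0, acc=0x0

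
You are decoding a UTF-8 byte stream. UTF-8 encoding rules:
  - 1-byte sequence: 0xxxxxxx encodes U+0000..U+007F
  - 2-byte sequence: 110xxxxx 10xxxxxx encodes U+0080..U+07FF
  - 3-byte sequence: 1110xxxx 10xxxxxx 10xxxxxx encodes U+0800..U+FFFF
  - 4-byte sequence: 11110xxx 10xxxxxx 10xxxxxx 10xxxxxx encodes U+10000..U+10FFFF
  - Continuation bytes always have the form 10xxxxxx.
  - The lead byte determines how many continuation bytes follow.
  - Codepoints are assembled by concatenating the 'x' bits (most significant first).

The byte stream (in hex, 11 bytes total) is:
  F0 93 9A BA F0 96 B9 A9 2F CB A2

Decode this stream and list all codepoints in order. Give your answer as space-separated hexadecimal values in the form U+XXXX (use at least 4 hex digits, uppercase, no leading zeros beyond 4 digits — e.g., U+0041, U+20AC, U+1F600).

Answer: U+136BA U+16E69 U+002F U+02E2

Derivation:
Byte[0]=F0: 4-byte lead, need 3 cont bytes. acc=0x0
Byte[1]=93: continuation. acc=(acc<<6)|0x13=0x13
Byte[2]=9A: continuation. acc=(acc<<6)|0x1A=0x4DA
Byte[3]=BA: continuation. acc=(acc<<6)|0x3A=0x136BA
Completed: cp=U+136BA (starts at byte 0)
Byte[4]=F0: 4-byte lead, need 3 cont bytes. acc=0x0
Byte[5]=96: continuation. acc=(acc<<6)|0x16=0x16
Byte[6]=B9: continuation. acc=(acc<<6)|0x39=0x5B9
Byte[7]=A9: continuation. acc=(acc<<6)|0x29=0x16E69
Completed: cp=U+16E69 (starts at byte 4)
Byte[8]=2F: 1-byte ASCII. cp=U+002F
Byte[9]=CB: 2-byte lead, need 1 cont bytes. acc=0xB
Byte[10]=A2: continuation. acc=(acc<<6)|0x22=0x2E2
Completed: cp=U+02E2 (starts at byte 9)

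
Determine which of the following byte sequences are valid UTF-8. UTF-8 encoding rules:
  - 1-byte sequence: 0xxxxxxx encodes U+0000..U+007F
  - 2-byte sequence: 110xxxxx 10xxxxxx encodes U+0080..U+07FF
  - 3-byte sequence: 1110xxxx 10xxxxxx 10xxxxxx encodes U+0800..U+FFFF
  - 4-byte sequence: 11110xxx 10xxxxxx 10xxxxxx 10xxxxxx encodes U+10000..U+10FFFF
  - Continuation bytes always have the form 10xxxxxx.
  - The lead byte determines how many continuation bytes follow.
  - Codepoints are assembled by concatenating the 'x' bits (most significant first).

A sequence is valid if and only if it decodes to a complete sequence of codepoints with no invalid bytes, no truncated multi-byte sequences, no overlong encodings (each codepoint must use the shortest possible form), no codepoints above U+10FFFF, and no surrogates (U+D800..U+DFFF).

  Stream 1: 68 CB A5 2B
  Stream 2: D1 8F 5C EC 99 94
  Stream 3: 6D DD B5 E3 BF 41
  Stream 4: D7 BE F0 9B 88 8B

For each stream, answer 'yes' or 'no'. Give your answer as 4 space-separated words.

Stream 1: decodes cleanly. VALID
Stream 2: decodes cleanly. VALID
Stream 3: error at byte offset 5. INVALID
Stream 4: decodes cleanly. VALID

Answer: yes yes no yes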